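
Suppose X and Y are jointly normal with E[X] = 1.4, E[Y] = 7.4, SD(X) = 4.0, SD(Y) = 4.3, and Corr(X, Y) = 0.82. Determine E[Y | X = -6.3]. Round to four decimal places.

0.6125

The regression of Y on X has slope ρ·σ_Y/σ_X and passes through (μ_X, μ_Y).
E[Y | X=-6.3] = 7.4 + (0.82)·(4.3/4.0)·(-6.3 − (1.4)) = 7.4 + (0.8815)·(-7.7) = 0.6125.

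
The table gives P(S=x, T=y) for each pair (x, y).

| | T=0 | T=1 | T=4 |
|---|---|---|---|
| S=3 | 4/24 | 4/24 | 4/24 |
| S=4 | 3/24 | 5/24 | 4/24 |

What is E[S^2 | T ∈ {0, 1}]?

25/2

P(T ∈ {0, 1}) = 2/3.
Σ S^2·P over the event = 9·(4/24) + 9·(4/24) + 16·(3/24) + 16·(5/24) = 25/3.
E[S^2 | T ∈ {0, 1}] = (25/3) / (2/3) = 25/2.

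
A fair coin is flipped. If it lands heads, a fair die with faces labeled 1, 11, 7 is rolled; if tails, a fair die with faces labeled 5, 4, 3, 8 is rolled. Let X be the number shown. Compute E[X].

E[X | heads] = (1+11+7)/3 = 19/3.
E[X | tails] = (5+4+3+8)/4 = 5.
E[X] = (1/2)·(19/3) + (1/2)·(5) = 17/3.

17/3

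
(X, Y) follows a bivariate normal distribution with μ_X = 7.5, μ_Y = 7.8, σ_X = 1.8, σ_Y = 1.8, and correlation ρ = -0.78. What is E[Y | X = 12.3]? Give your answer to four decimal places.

4.0560

For a bivariate normal, E[Y | X=x] = μ_Y + ρ·(σ_Y/σ_X)·(x − μ_X).
E[Y | X=12.3] = 7.8 + (-0.78)·(1.8/1.8)·(12.3 − (7.5)) = 7.8 + (-0.78)·(4.8) = 4.0560.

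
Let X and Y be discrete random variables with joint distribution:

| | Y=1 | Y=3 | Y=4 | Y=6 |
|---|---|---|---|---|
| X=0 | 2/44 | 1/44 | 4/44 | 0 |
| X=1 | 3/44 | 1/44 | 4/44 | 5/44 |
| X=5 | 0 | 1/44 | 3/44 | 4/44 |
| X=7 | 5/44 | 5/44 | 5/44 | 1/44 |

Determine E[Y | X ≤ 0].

P(X ≤ 0) = 7/44.
Σ Y·P over the event = 1·(2/44) + 3·(1/44) + 4·(4/44) = 21/44.
E[Y | X ≤ 0] = (21/44) / (7/44) = 3.

3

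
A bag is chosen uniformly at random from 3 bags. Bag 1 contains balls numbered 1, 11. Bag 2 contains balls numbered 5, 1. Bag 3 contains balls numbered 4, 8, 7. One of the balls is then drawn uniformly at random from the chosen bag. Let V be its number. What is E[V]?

46/9

E[V | bag 1] = (1+11)/2 = 6.
E[V | bag 2] = (5+1)/2 = 3.
E[V | bag 3] = (4+8+7)/3 = 19/3.
E[V] = (1/3)·(6) + (1/3)·(3) + (1/3)·(19/3) = 46/9.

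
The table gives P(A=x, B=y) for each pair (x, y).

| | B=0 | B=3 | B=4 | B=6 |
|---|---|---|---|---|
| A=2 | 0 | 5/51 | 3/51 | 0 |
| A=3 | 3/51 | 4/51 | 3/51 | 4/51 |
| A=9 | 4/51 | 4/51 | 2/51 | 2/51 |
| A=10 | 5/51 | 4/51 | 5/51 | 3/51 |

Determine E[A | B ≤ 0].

95/12

P(B ≤ 0) = 4/17.
Σ A·P over the event = 3·(3/51) + 9·(4/51) + 10·(5/51) = 95/51.
E[A | B ≤ 0] = (95/51) / (4/17) = 95/12.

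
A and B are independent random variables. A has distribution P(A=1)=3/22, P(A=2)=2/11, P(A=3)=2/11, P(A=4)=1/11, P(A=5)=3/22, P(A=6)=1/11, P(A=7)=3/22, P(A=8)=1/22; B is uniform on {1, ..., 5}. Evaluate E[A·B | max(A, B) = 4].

P(max(A, B) = 4) = 19/110.
Summing AB·P(x,y) over outcomes with max(A, B) = 4 gives 86/55.
E[A·B | max(A, B) = 4] = (86/55) / (19/110) = 172/19.

172/19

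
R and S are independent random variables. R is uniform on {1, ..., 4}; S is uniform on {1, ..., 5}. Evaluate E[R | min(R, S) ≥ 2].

P(min(R, S) ≥ 2) = 3/5.
Summing R·P(x,y) over outcomes with min(R, S) ≥ 2 gives 9/5.
E[R | min(R, S) ≥ 2] = (9/5) / (3/5) = 3.

3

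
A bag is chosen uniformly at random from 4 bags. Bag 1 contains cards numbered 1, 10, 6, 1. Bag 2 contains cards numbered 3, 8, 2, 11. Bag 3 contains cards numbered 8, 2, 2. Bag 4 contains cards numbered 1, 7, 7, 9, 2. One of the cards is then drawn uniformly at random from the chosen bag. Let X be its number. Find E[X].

197/40

E[X | bag 1] = (1+10+6+1)/4 = 9/2.
E[X | bag 2] = (3+8+2+11)/4 = 6.
E[X | bag 3] = (8+2+2)/3 = 4.
E[X | bag 4] = (1+7+7+9+2)/5 = 26/5.
By the law of total expectation,
E[X] = (1/4)·(9/2) + (1/4)·(6) + (1/4)·(4) + (1/4)·(26/5) = 197/40.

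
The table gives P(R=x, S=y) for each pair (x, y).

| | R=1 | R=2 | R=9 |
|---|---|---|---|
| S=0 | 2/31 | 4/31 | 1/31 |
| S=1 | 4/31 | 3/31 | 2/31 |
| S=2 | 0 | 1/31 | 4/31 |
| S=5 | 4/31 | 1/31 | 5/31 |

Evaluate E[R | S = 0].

19/7

P(S = 0) = 7/31.
Σ R·P over the event = 1·(2/31) + 2·(4/31) + 9·(1/31) = 19/31.
E[R | S = 0] = (19/31) / (7/31) = 19/7.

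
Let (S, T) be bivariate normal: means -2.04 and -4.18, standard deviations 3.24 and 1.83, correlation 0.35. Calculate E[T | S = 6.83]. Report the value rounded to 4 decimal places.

-2.4265

The regression of T on S has slope ρ·σ_T/σ_S and passes through (μ_S, μ_T).
E[T | S=6.83] = -4.18 + (0.35)·(1.83/3.24)·(6.83 − (-2.04)) = -4.18 + (0.19769)·(8.87) = -2.4265.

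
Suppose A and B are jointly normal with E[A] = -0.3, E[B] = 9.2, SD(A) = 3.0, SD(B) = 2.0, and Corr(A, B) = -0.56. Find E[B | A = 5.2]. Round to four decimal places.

For a bivariate normal, E[B | A=x] = μ_B + ρ·(σ_B/σ_A)·(x − μ_A).
E[B | A=5.2] = 9.2 + (-0.56)·(2.0/3.0)·(5.2 − (-0.3)) = 9.2 + (-0.37333)·(5.5) = 7.1467.

7.1467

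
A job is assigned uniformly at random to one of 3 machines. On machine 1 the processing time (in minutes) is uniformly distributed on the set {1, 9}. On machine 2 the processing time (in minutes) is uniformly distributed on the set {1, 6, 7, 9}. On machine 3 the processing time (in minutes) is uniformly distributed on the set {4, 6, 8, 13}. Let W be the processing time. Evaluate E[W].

E[W | machine 1] = (1+9)/2 = 5.
E[W | machine 2] = (1+6+7+9)/4 = 23/4.
E[W | machine 3] = (4+6+8+13)/4 = 31/4.
By the law of total expectation,
E[W] = (1/3)·(5) + (1/3)·(23/4) + (1/3)·(31/4) = 37/6.

37/6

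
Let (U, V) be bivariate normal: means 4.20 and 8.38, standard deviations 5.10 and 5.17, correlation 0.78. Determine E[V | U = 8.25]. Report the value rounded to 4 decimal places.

E[V | U=x] = μ_V + ρ(σ_V/σ_U)(x − μ_U) for jointly normal variables.
E[V | U=8.25] = 8.38 + (0.78)·(5.17/5.10)·(8.25 − (4.20)) = 8.38 + (0.79071)·(4.05) = 11.5824.

11.5824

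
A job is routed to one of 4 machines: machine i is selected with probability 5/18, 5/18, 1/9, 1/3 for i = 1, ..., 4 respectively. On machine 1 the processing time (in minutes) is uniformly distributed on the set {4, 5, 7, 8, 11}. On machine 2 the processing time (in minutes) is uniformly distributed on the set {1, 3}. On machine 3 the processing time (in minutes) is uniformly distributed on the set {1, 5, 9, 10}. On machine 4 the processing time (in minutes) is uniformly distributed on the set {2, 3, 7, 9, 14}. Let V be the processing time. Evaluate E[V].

199/36

E[V | machine 1] = (4+5+7+8+11)/5 = 7.
E[V | machine 2] = (1+3)/2 = 2.
E[V | machine 3] = (1+5+9+10)/4 = 25/4.
E[V | machine 4] = (2+3+7+9+14)/5 = 7.
E[V] = (5/18)·(7) + (5/18)·(2) + (1/9)·(25/4) + (1/3)·(7) = 199/36.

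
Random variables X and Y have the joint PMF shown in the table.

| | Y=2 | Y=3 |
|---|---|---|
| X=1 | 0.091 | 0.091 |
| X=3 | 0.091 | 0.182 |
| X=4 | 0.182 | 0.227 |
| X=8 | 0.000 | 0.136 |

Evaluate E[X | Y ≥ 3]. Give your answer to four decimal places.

4.1399

P(Y ≥ 3) = 0.636.
Σ X·P over the event = 1·(0.091) + 3·(0.182) + 4·(0.227) + 8·(0.136) = 2.633.
E[X | Y ≥ 3] = (2.633) / (0.636) = 4.1399.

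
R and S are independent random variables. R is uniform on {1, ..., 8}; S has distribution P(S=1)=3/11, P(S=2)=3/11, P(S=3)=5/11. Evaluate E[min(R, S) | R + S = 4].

P(R + S = 4) = 1/8.
Summing min(R,S)·P(x,y) over outcomes with R + S = 4 gives 7/44.
E[min(R, S) | R + S = 4] = (7/44) / (1/8) = 14/11.

14/11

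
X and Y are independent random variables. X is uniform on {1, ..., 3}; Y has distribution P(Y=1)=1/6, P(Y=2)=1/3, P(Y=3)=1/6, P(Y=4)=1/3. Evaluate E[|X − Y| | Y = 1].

1

P(Y = 1) = 1/6.
Summing |X−Y|·P(x,y) over outcomes with Y = 1 gives 1/6.
E[|X − Y| | Y = 1] = (1/6) / (1/6) = 1.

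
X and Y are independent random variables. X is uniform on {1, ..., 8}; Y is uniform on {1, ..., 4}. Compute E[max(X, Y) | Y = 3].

39/8

P(Y = 3) = 1/4.
Summing max(X,Y)·P(x,y) over outcomes with Y = 3 gives 39/32.
E[max(X, Y) | Y = 3] = (39/32) / (1/4) = 39/8.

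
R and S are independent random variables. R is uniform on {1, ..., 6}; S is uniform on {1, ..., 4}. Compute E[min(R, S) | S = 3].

P(S = 3) = 1/4.
Summing min(R,S)·P(x,y) over outcomes with S = 3 gives 5/8.
E[min(R, S) | S = 3] = (5/8) / (1/4) = 5/2.

5/2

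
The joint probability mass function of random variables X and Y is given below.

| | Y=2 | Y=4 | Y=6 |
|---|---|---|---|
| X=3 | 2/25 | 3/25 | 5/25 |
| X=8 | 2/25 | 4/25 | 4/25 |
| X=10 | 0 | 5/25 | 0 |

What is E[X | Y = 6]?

47/9

P(Y = 6) = 9/25.
Σ X·P over the event = 3·(5/25) + 8·(4/25) = 47/25.
E[X | Y = 6] = (47/25) / (9/25) = 47/9.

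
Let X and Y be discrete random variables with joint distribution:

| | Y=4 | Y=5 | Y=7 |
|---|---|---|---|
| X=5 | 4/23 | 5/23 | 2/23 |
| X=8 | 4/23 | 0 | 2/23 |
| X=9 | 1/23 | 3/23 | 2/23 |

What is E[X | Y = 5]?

P(Y = 5) = 8/23.
Σ X·P over the event = 5·(5/23) + 9·(3/23) = 52/23.
E[X | Y = 5] = (52/23) / (8/23) = 13/2.

13/2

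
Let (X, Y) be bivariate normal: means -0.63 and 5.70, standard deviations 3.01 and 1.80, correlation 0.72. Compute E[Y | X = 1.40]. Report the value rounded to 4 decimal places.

6.5740

The regression of Y on X has slope ρ·σ_Y/σ_X and passes through (μ_X, μ_Y).
E[Y | X=1.40] = 5.70 + (0.72)·(1.80/3.01)·(1.40 − (-0.63)) = 5.70 + (0.43056)·(2.03) = 6.5740.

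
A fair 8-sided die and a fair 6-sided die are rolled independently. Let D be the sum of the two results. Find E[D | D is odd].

P(D is odd) = 1/2.
Σ over the event: 3·1/24 + 5·1/12 + 7·1/8 + 9·1/8 + 11·1/12 + 13·1/24 = 4.
E[D | D is odd] = (4) / (1/2) = 8.

8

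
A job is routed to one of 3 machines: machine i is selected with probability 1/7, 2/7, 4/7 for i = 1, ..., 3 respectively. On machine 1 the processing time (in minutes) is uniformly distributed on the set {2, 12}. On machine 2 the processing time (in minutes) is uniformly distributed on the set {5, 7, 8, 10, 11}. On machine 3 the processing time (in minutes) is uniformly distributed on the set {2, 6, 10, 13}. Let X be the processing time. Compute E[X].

E[X | machine 1] = (2+12)/2 = 7.
E[X | machine 2] = (5+7+8+10+11)/5 = 41/5.
E[X | machine 3] = (2+6+10+13)/4 = 31/4.
E[X] = (1/7)·(7) + (2/7)·(41/5) + (4/7)·(31/4) = 272/35.

272/35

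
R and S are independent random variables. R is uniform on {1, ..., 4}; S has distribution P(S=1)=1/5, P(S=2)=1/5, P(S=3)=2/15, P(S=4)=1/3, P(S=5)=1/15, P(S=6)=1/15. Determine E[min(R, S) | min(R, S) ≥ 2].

P(min(R, S) ≥ 2) = 3/5.
Summing min(R,S)·P(x,y) over outcomes with min(R, S) ≥ 2 gives 97/60.
E[min(R, S) | min(R, S) ≥ 2] = (97/60) / (3/5) = 97/36.

97/36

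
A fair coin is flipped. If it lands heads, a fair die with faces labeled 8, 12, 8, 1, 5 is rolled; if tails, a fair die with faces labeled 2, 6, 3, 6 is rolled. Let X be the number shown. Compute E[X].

E[X | heads] = (8+12+8+1+5)/5 = 34/5.
E[X | tails] = (2+6+3+6)/4 = 17/4.
E[X] = (1/2)·(34/5) + (1/2)·(17/4) = 221/40.

221/40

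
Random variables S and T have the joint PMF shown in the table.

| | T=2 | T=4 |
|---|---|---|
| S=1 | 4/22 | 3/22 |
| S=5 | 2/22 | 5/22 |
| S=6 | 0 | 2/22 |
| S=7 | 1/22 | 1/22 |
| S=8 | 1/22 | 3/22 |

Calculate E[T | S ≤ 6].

13/4

P(S ≤ 6) = 8/11.
Σ T·P over the event = 2·(4/22) + 4·(3/22) + 2·(2/22) + 4·(5/22) + 4·(2/22) = 26/11.
E[T | S ≤ 6] = (26/11) / (8/11) = 13/4.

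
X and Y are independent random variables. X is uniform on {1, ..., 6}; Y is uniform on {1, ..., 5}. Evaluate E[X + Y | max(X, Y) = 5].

P(max(X, Y) = 5) = 3/10.
Summing (X+Y)·P(x,y) over outcomes with max(X, Y) = 5 gives 7/3.
E[X + Y | max(X, Y) = 5] = (7/3) / (3/10) = 70/9.

70/9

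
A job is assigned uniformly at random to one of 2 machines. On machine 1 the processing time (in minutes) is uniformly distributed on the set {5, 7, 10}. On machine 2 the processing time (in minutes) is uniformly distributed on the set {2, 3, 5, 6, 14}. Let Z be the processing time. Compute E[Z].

E[Z | machine 1] = (5+7+10)/3 = 22/3.
E[Z | machine 2] = (2+3+5+6+14)/5 = 6.
E[Z] = (1/2)·(22/3) + (1/2)·(6) = 20/3.

20/3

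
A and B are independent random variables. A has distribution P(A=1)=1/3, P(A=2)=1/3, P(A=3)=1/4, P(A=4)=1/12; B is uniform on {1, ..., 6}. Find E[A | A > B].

38/13

P(A > B) = 13/72.
Summing A·P(x,y) over outcomes with A > B gives 19/36.
E[A | A > B] = (19/36) / (13/72) = 38/13.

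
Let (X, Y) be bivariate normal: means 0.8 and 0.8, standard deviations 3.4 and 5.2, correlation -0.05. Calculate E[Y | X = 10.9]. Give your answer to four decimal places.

0.0276

E[Y | X=x] = μ_Y + ρ(σ_Y/σ_X)(x − μ_X) for jointly normal variables.
E[Y | X=10.9] = 0.8 + (-0.05)·(5.2/3.4)·(10.9 − (0.8)) = 0.8 + (-0.076471)·(10.1) = 0.0276.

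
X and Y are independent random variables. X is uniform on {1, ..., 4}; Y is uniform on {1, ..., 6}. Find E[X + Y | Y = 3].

P(Y = 3) = 1/6.
Summing (X+Y)·P(x,y) over outcomes with Y = 3 gives 11/12.
E[X + Y | Y = 3] = (11/12) / (1/6) = 11/2.

11/2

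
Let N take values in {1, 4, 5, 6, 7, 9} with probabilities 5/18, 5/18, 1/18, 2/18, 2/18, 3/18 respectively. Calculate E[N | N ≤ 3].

P(N ≤ 3) = 5/18.
Σ over the event: 1·5/18 = 5/18.
E[N | N ≤ 3] = (5/18) / (5/18) = 1.

1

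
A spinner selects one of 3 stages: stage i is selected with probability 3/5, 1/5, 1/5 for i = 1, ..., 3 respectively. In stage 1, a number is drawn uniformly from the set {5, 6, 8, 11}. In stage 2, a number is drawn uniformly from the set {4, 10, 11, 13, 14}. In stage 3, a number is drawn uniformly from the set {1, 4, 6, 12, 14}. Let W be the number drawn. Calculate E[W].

403/50

E[W | stage 1] = (5+6+8+11)/4 = 15/2.
E[W | stage 2] = (4+10+11+13+14)/5 = 52/5.
E[W | stage 3] = (1+4+6+12+14)/5 = 37/5.
By the law of total expectation,
E[W] = (3/5)·(15/2) + (1/5)·(52/5) + (1/5)·(37/5) = 403/50.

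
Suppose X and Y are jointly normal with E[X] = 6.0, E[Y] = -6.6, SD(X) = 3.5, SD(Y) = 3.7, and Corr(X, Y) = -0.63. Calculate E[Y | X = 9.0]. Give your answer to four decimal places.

-8.5980

For a bivariate normal, E[Y | X=x] = μ_Y + ρ·(σ_Y/σ_X)·(x − μ_X).
E[Y | X=9.0] = -6.6 + (-0.63)·(3.7/3.5)·(9.0 − (6.0)) = -6.6 + (-0.666)·(3) = -8.5980.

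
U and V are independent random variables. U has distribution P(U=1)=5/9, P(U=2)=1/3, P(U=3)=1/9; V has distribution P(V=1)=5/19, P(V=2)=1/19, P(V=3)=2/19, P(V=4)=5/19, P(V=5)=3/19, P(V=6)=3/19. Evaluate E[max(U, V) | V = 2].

19/9

P(V = 2) = 1/19.
Summing max(U,V)·P(x,y) over outcomes with V = 2 gives 1/9.
E[max(U, V) | V = 2] = (1/9) / (1/19) = 19/9.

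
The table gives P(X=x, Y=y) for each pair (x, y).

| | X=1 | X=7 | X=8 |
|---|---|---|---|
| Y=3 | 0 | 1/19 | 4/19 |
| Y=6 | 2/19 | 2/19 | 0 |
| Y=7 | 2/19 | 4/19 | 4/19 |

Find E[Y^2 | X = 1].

P(X = 1) = 4/19.
Σ Y^2·P over the event = 36·(2/19) + 49·(2/19) = 170/19.
E[Y^2 | X = 1] = (170/19) / (4/19) = 85/2.

85/2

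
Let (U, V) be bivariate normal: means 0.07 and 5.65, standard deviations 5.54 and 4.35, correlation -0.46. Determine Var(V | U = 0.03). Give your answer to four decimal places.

Var(V | U=x) = (1 − ρ²)·σ_V².
Var(V | U=0.03) = (4.35)²·(1 − (-0.46)²) = 18.9225·0.7884 = 14.9185.

14.9185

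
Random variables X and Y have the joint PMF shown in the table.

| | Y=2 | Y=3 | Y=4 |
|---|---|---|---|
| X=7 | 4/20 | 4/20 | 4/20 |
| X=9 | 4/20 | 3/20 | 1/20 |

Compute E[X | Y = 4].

37/5

P(Y = 4) = 1/4.
Σ X·P over the event = 7·(4/20) + 9·(1/20) = 37/20.
E[X | Y = 4] = (37/20) / (1/4) = 37/5.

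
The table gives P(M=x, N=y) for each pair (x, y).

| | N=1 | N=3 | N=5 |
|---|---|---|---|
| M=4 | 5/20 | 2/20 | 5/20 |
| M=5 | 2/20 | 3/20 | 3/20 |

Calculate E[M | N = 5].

35/8

P(N = 5) = 2/5.
Σ M·P over the event = 4·(5/20) + 5·(3/20) = 7/4.
E[M | N = 5] = (7/4) / (2/5) = 35/8.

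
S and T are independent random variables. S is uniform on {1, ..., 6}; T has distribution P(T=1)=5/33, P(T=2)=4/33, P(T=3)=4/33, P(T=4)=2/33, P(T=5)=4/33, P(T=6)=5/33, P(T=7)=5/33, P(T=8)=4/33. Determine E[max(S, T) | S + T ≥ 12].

P(S + T ≥ 12) = 3/22.
Summing max(S,T)·P(x,y) over outcomes with S + T ≥ 12 gives 98/99.
E[max(S, T) | S + T ≥ 12] = (98/99) / (3/22) = 196/27.

196/27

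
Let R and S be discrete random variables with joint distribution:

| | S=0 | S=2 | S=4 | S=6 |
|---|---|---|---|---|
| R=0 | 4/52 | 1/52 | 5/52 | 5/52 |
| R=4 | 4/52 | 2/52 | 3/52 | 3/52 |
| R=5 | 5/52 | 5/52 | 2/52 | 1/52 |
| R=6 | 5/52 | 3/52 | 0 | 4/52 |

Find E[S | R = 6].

P(R = 6) = 3/13.
Σ S·P over the event = 0·(5/52) + 2·(3/52) + 6·(4/52) = 15/26.
E[S | R = 6] = (15/26) / (3/13) = 5/2.

5/2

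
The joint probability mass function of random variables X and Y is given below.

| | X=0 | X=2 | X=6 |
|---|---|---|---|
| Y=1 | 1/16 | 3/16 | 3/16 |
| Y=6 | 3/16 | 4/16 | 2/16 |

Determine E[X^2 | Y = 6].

88/9

P(Y = 6) = 9/16.
Σ X^2·P over the event = 0·(3/16) + 4·(4/16) + 36·(2/16) = 11/2.
E[X^2 | Y = 6] = (11/2) / (9/16) = 88/9.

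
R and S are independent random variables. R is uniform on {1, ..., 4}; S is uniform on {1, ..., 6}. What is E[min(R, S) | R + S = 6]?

Outcomes with R + S = 6: (1,5), (2,4), (3,3), (4,2), each with probability 1/24.
E[min(R, S) | R + S = 6] = (1 + 2 + 3 + 2) / 4 = 2.

2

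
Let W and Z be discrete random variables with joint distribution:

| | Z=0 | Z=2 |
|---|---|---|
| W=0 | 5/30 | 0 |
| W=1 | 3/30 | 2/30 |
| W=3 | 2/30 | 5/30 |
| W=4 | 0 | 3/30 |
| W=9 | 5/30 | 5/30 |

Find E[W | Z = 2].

74/15

P(Z = 2) = 1/2.
Summing W·P(W=x,Z=y) over the conditioning event gives 37/15.
E[W | Z = 2] = (37/15) / (1/2) = 74/15.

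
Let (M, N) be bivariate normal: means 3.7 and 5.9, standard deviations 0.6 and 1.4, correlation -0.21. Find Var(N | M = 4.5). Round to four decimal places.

Var(N | M=x) = (1 − ρ²)·σ_N².
Var(N | M=4.5) = (1.4)²·(1 − (-0.21)²) = 1.96·0.9559 = 1.8736.

1.8736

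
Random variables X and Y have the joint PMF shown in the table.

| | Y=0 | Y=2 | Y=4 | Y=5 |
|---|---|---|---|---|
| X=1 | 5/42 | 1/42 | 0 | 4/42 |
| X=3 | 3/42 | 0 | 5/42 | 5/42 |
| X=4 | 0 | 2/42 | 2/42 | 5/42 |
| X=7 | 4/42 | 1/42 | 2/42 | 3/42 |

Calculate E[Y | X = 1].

11/5

P(X = 1) = 5/21.
Σ Y·P over the event = 0·(5/42) + 2·(1/42) + 5·(4/42) = 11/21.
E[Y | X = 1] = (11/21) / (5/21) = 11/5.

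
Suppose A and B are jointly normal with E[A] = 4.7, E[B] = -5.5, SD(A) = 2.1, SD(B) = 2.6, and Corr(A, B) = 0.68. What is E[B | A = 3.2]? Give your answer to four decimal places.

E[B | A=x] = μ_B + ρ(σ_B/σ_A)(x − μ_A) for jointly normal variables.
E[B | A=3.2] = -5.5 + (0.68)·(2.6/2.1)·(3.2 − (4.7)) = -5.5 + (0.8419)·(-1.5) = -6.7629.

-6.7629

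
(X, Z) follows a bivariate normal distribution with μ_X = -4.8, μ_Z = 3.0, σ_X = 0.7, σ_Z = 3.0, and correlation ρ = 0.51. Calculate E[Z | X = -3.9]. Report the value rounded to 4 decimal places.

For a bivariate normal, E[Z | X=x] = μ_Z + ρ·(σ_Z/σ_X)·(x − μ_X).
E[Z | X=-3.9] = 3.0 + (0.51)·(3.0/0.7)·(-3.9 − (-4.8)) = 3.0 + (2.1857)·(0.9) = 4.9671.

4.9671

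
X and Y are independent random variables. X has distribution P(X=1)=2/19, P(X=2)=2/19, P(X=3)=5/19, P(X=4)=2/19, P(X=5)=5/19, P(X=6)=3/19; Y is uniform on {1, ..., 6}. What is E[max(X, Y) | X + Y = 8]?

P(X + Y = 8) = 17/114.
Summing max(X,Y)·P(x,y) over outcomes with X + Y = 8 gives 44/57.
E[max(X, Y) | X + Y = 8] = (44/57) / (17/114) = 88/17.

88/17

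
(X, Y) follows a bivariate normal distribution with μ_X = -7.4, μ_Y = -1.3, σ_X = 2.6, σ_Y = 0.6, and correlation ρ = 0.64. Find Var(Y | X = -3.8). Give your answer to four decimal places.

0.2125

The conditional variance in a bivariate normal is σ_Y²(1 − ρ²), independent of x.
Var(Y | X=-3.8) = (0.6)²·(1 − (0.64)²) = 0.36·0.5904 = 0.2125.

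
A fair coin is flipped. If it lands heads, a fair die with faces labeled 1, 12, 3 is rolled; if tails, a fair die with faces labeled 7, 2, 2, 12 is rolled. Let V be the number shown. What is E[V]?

133/24

E[V | heads] = (1+12+3)/3 = 16/3.
E[V | tails] = (7+2+2+12)/4 = 23/4.
E[V] = (1/2)·(16/3) + (1/2)·(23/4) = 133/24.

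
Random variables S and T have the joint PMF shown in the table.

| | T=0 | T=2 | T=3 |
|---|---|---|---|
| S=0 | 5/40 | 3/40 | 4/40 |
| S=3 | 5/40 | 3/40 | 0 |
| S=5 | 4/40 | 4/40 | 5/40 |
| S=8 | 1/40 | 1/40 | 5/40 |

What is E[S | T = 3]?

P(T = 3) = 7/20.
Σ S·P over the event = 0·(4/40) + 5·(5/40) + 8·(5/40) = 13/8.
E[S | T = 3] = (13/8) / (7/20) = 65/14.

65/14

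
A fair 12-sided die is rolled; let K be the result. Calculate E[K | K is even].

7

Given K is even, K is equally likely to be any of {2, 4, 6, 8, 10, 12}.
E[K | K is even] = (2 + 4 + 6 + 8 + 10 + 12) / 6 = 7.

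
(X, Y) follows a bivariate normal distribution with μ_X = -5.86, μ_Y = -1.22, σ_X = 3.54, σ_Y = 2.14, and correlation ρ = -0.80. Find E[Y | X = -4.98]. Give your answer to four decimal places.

-1.6456

For a bivariate normal, E[Y | X=x] = μ_Y + ρ·(σ_Y/σ_X)·(x − μ_X).
E[Y | X=-4.98] = -1.22 + (-0.80)·(2.14/3.54)·(-4.98 − (-5.86)) = -1.22 + (-0.48362)·(0.88) = -1.6456.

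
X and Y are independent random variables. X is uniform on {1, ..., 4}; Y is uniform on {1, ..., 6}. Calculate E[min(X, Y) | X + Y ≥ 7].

29/10

P(X + Y ≥ 7) = 5/12.
Summing min(X,Y)·P(x,y) over outcomes with X + Y ≥ 7 gives 29/24.
E[min(X, Y) | X + Y ≥ 7] = (29/24) / (5/12) = 29/10.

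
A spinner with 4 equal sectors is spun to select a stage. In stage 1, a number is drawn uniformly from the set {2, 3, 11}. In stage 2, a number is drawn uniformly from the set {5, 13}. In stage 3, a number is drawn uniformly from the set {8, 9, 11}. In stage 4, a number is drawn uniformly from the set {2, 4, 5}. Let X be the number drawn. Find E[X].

E[X | stage 1] = (2+3+11)/3 = 16/3.
E[X | stage 2] = (5+13)/2 = 9.
E[X | stage 3] = (8+9+11)/3 = 28/3.
E[X | stage 4] = (2+4+5)/3 = 11/3.
By the law of total expectation,
E[X] = (1/4)·(16/3) + (1/4)·(9) + (1/4)·(28/3) + (1/4)·(11/3) = 41/6.

41/6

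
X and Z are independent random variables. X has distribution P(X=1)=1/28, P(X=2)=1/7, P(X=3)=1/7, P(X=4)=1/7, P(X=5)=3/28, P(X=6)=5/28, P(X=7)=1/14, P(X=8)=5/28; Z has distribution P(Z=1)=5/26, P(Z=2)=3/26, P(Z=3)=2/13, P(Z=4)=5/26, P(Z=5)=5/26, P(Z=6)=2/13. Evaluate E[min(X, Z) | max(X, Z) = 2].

P(max(X, Z) = 2) = 5/104.
Summing min(X,Z)·P(x,y) over outcomes with max(X, Z) = 2 gives 47/728.
E[min(X, Z) | max(X, Z) = 2] = (47/728) / (5/104) = 47/35.

47/35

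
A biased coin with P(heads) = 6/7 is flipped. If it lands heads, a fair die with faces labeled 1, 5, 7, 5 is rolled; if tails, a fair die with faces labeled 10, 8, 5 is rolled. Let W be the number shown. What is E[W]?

E[W | heads] = (1+5+7+5)/4 = 9/2.
E[W | tails] = (10+8+5)/3 = 23/3.
E[W] = (6/7)·(9/2) + (1/7)·(23/3) = 104/21.

104/21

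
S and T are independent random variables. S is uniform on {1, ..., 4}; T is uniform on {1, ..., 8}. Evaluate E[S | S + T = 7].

Outcomes with S + T = 7: (1,6), (2,5), (3,4), (4,3), each with probability 1/32.
E[S | S + T = 7] = (1 + 2 + 3 + 4) / 4 = 5/2.

5/2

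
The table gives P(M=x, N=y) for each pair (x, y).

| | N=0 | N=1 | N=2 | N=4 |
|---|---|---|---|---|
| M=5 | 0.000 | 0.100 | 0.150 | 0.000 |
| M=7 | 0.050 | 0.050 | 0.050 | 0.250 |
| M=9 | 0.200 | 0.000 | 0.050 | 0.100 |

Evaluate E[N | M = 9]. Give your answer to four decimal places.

1.4286

P(M = 9) = 0.350.
Σ N·P over the event = 0·(0.200) + 2·(0.050) + 4·(0.100) = 0.500.
E[N | M = 9] = (0.500) / (0.350) = 1.4286.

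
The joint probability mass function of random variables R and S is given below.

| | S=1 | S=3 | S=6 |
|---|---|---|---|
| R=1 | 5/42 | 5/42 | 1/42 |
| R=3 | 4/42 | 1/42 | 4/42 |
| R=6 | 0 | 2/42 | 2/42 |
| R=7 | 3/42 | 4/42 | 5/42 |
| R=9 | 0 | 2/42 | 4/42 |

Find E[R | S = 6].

6

P(S = 6) = 8/21.
Σ R·P over the event = 1·(1/42) + 3·(4/42) + 6·(2/42) + 7·(5/42) + 9·(4/42) = 16/7.
E[R | S = 6] = (16/7) / (8/21) = 6.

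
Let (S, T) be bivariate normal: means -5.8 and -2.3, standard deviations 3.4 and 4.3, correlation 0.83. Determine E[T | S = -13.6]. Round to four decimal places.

-10.4877

E[T | S=x] = μ_T + ρ(σ_T/σ_S)(x − μ_S) for jointly normal variables.
E[T | S=-13.6] = -2.3 + (0.83)·(4.3/3.4)·(-13.6 − (-5.8)) = -2.3 + (1.0497)·(-7.8) = -10.4877.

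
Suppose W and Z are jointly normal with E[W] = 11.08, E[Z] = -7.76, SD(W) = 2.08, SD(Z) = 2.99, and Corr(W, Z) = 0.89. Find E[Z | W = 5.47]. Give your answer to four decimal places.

-14.9373

E[Z | W=x] = μ_Z + ρ(σ_Z/σ_W)(x − μ_W) for jointly normal variables.
E[Z | W=5.47] = -7.76 + (0.89)·(2.99/2.08)·(5.47 − (11.08)) = -7.76 + (1.27937)·(-5.61) = -14.9373.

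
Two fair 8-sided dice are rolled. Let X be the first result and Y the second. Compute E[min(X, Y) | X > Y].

3

P(X > Y) = 7/16.
Summing min(X,Y)·P(x,y) over outcomes with X > Y gives 21/16.
E[min(X, Y) | X > Y] = (21/16) / (7/16) = 3.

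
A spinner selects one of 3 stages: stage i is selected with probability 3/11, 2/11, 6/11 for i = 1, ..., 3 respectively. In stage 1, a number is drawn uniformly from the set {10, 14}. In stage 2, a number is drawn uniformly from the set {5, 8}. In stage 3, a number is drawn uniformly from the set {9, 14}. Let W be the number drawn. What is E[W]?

118/11

E[W | stage 1] = (10+14)/2 = 12.
E[W | stage 2] = (5+8)/2 = 13/2.
E[W | stage 3] = (9+14)/2 = 23/2.
By the law of total expectation,
E[W] = (3/11)·(12) + (2/11)·(13/2) + (6/11)·(23/2) = 118/11.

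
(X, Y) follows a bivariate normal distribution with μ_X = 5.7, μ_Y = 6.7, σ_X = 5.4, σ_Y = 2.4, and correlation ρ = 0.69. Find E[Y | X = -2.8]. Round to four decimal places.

4.0933

For a bivariate normal, E[Y | X=x] = μ_Y + ρ·(σ_Y/σ_X)·(x − μ_X).
E[Y | X=-2.8] = 6.7 + (0.69)·(2.4/5.4)·(-2.8 − (5.7)) = 6.7 + (0.30667)·(-8.5) = 4.0933.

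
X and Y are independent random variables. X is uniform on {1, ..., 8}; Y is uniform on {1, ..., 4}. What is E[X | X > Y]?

P(X > Y) = 11/16.
Summing X·P(x,y) over outcomes with X > Y gives 31/8.
E[X | X > Y] = (31/8) / (11/16) = 62/11.

62/11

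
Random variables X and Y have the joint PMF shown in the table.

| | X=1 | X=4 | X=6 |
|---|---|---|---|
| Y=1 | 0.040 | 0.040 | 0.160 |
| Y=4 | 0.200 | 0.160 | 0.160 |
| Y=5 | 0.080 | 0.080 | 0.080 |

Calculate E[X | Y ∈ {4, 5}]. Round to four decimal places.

P(Y ∈ {4, 5}) = 0.760.
Σ X·P over the event = 1·(0.200) + 1·(0.080) + 4·(0.160) + 4·(0.080) + 6·(0.160) + 6·(0.080) = 2.680.
E[X | Y ∈ {4, 5}] = (2.680) / (0.760) = 3.5263.

3.5263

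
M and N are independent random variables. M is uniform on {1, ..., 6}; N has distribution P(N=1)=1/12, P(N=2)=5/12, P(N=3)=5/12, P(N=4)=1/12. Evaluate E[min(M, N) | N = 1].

1

P(N = 1) = 1/12.
Summing min(M,N)·P(x,y) over outcomes with N = 1 gives 1/12.
E[min(M, N) | N = 1] = (1/12) / (1/12) = 1.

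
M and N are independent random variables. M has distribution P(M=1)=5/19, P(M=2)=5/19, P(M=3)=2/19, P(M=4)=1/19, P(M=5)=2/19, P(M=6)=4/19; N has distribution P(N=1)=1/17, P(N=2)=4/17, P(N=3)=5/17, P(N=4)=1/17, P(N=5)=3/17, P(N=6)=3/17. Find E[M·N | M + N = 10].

318/13

P(M + N = 10) = 13/323.
Summing MN·P(x,y) over outcomes with M + N = 10 gives 318/323.
E[M·N | M + N = 10] = (318/323) / (13/323) = 318/13.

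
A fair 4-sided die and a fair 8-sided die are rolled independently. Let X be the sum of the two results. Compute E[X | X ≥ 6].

P(X ≥ 6) = 11/16.
Σ over the event: 6·1/8 + 7·1/8 + 8·1/8 + 9·1/8 + 10·3/32 + 11·1/16 + 12·1/32 = 23/4.
E[X | X ≥ 6] = (23/4) / (11/16) = 92/11.

92/11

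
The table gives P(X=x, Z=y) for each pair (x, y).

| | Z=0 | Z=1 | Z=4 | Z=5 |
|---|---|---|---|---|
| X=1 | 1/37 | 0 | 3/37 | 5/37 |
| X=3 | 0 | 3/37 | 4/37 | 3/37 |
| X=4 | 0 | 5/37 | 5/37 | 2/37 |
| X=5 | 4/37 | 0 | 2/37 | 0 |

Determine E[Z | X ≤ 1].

37/9

P(X ≤ 1) = 9/37.
Summing Z·P(X=x,Z=y) over the conditioning event gives 1.
E[Z | X ≤ 1] = (1) / (9/37) = 37/9.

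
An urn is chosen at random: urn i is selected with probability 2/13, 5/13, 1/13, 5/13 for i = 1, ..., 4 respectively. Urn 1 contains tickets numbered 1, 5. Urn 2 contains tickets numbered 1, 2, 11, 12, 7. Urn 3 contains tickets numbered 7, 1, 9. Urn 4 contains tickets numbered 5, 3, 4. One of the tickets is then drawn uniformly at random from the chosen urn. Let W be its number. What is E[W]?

E[W | urn 1] = (1+5)/2 = 3.
E[W | urn 2] = (1+2+11+12+7)/5 = 33/5.
E[W | urn 3] = (7+1+9)/3 = 17/3.
E[W | urn 4] = (5+3+4)/3 = 4.
E[W] = (2/13)·(3) + (5/13)·(33/5) + (1/13)·(17/3) + (5/13)·(4) = 194/39.

194/39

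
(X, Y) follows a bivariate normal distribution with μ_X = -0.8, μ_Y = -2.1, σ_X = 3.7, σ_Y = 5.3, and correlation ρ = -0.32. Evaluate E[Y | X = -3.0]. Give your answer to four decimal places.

E[Y | X=x] = μ_Y + ρ(σ_Y/σ_X)(x − μ_X) for jointly normal variables.
E[Y | X=-3.0] = -2.1 + (-0.32)·(5.3/3.7)·(-3.0 − (-0.8)) = -2.1 + (-0.45838)·(-2.2) = -1.0916.

-1.0916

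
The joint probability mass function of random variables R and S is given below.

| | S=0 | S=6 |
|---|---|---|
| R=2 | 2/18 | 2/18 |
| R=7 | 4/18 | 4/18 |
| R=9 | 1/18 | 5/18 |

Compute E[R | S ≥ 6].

7

P(S ≥ 6) = 11/18.
Σ R·P over the event = 2·(2/18) + 7·(4/18) + 9·(5/18) = 77/18.
E[R | S ≥ 6] = (77/18) / (11/18) = 7.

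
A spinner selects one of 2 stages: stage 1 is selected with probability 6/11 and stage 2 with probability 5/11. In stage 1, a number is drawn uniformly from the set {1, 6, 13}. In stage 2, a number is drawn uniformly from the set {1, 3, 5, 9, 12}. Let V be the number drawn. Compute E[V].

E[V | stage 1] = (1+6+13)/3 = 20/3.
E[V | stage 2] = (1+3+5+9+12)/5 = 6.
E[V] = (6/11)·(20/3) + (5/11)·(6) = 70/11.

70/11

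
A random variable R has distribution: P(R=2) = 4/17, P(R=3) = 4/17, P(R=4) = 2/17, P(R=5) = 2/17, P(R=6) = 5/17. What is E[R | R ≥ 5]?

P(R ≥ 5) = 7/17.
Σ over the event: 5·2/17 + 6·5/17 = 40/17.
E[R | R ≥ 5] = (40/17) / (7/17) = 40/7.

40/7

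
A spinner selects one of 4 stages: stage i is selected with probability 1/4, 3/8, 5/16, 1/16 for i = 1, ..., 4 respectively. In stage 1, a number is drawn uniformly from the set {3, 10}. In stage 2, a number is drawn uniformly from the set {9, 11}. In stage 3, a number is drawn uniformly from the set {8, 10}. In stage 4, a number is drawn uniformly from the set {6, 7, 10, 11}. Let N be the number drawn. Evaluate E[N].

279/32

E[N | stage 1] = (3+10)/2 = 13/2.
E[N | stage 2] = (9+11)/2 = 10.
E[N | stage 3] = (8+10)/2 = 9.
E[N | stage 4] = (6+7+10+11)/4 = 17/2.
E[N] = (1/4)·(13/2) + (3/8)·(10) + (5/16)·(9) + (1/16)·(17/2) = 279/32.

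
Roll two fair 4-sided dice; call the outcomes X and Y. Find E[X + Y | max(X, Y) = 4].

Outcomes with max(X, Y) = 4: (1,4), (2,4), (3,4), (4,1), (4,2), (4,3), (4,4), each with probability 1/16.
E[X + Y | max(X, Y) = 4] = (5 + 6 + 7 + 5 + 6 + 7 + 8) / 7 = 44/7.

44/7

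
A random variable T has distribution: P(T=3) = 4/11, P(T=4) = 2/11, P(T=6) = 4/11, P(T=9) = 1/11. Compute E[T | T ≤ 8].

22/5

P(T ≤ 8) = 10/11.
Σ over the event: 3·4/11 + 4·2/11 + 6·4/11 = 4.
E[T | T ≤ 8] = (4) / (10/11) = 22/5.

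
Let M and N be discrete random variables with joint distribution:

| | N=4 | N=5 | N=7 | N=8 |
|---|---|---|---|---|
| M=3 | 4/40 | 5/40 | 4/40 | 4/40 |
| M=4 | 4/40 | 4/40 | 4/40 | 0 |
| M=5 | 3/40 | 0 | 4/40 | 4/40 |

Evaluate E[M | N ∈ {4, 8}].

P(N ∈ {4, 8}) = 19/40.
Σ M·P over the event = 3·(4/40) + 3·(4/40) + 4·(4/40) + 5·(3/40) + 5·(4/40) = 15/8.
E[M | N ∈ {4, 8}] = (15/8) / (19/40) = 75/19.

75/19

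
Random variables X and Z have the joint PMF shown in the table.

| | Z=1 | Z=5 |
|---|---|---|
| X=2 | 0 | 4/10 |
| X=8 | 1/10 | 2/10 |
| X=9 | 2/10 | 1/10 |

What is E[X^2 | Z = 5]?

P(Z = 5) = 7/10.
Summing X^2·P(X=x,Z=y) over the conditioning event gives 45/2.
E[X^2 | Z = 5] = (45/2) / (7/10) = 225/7.

225/7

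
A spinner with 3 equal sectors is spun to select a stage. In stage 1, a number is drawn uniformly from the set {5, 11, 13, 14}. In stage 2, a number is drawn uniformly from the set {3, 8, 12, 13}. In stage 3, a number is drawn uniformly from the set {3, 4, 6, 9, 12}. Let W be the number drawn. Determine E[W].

177/20

E[W | stage 1] = (5+11+13+14)/4 = 43/4.
E[W | stage 2] = (3+8+12+13)/4 = 9.
E[W | stage 3] = (3+4+6+9+12)/5 = 34/5.
By the law of total expectation,
E[W] = (1/3)·(43/4) + (1/3)·(9) + (1/3)·(34/5) = 177/20.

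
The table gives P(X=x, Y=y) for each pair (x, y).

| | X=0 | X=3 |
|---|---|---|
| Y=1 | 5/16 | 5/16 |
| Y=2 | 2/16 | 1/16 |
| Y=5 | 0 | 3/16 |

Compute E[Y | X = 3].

P(X = 3) = 9/16.
Σ Y·P over the event = 1·(5/16) + 2·(1/16) + 5·(3/16) = 11/8.
E[Y | X = 3] = (11/8) / (9/16) = 22/9.

22/9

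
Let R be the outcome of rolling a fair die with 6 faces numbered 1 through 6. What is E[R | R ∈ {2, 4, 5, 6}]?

P(R ∈ {2, 4, 5, 6}) = 2/3.
Σ over the event: 2·1/6 + 4·1/6 + 5·1/6 + 6·1/6 = 17/6.
E[R | R ∈ {2, 4, 5, 6}] = (17/6) / (2/3) = 17/4.

17/4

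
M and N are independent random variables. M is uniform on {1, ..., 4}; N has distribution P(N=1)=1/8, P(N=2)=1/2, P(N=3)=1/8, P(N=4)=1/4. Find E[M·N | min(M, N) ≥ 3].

P(min(M, N) ≥ 3) = 3/16.
Summing MN·P(x,y) over outcomes with min(M, N) ≥ 3 gives 77/32.
E[M·N | min(M, N) ≥ 3] = (77/32) / (3/16) = 77/6.

77/6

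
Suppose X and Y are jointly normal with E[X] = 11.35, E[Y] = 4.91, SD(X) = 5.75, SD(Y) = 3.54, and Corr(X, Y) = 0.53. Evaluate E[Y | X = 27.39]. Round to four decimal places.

10.1438

For a bivariate normal, E[Y | X=x] = μ_Y + ρ·(σ_Y/σ_X)·(x − μ_X).
E[Y | X=27.39] = 4.91 + (0.53)·(3.54/5.75)·(27.39 − (11.35)) = 4.91 + (0.326296)·(16.04) = 10.1438.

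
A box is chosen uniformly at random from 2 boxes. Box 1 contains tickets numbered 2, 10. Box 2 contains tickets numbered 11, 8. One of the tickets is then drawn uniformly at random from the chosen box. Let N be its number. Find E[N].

31/4

E[N | box 1] = (2+10)/2 = 6.
E[N | box 2] = (11+8)/2 = 19/2.
E[N] = (1/2)·(6) + (1/2)·(19/2) = 31/4.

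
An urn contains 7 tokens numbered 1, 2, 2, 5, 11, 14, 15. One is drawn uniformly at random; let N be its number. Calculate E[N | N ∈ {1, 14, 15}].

P(N ∈ {1, 14, 15}) = 3/7.
Σ over the event: 1·1/7 + 14·1/7 + 15·1/7 = 30/7.
E[N | N ∈ {1, 14, 15}] = (30/7) / (3/7) = 10.

10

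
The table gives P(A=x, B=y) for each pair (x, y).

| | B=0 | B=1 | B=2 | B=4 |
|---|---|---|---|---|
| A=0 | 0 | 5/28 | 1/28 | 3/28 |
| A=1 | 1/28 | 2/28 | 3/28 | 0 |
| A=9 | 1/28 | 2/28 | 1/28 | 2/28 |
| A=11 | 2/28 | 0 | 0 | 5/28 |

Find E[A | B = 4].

P(B = 4) = 5/14.
Σ A·P over the event = 0·(3/28) + 9·(2/28) + 11·(5/28) = 73/28.
E[A | B = 4] = (73/28) / (5/14) = 73/10.

73/10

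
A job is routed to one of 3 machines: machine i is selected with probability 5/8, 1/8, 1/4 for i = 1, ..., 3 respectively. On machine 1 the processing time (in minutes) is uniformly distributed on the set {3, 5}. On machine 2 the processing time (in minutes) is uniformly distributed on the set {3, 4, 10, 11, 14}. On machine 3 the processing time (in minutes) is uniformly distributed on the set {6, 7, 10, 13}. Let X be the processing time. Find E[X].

E[X | machine 1] = (3+5)/2 = 4.
E[X | machine 2] = (3+4+10+11+14)/5 = 42/5.
E[X | machine 3] = (6+7+10+13)/4 = 9.
By the law of total expectation,
E[X] = (5/8)·(4) + (1/8)·(42/5) + (1/4)·(9) = 29/5.

29/5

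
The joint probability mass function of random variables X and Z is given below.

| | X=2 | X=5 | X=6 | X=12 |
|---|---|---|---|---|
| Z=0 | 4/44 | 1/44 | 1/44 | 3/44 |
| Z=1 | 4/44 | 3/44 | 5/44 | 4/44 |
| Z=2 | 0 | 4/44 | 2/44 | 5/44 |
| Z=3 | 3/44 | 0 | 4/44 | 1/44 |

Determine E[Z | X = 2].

13/11

P(X = 2) = 1/4.
Σ Z·P over the event = 0·(4/44) + 1·(4/44) + 3·(3/44) = 13/44.
E[Z | X = 2] = (13/44) / (1/4) = 13/11.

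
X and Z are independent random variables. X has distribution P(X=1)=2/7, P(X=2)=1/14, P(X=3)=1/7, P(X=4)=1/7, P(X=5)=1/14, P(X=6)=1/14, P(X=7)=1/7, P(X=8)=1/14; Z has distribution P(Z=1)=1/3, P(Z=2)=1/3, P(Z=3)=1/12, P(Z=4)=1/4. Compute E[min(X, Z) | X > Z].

P(X > Z) = 7/12.
Summing min(X,Z)·P(x,y) over outcomes with X > Z gives 193/168.
E[min(X, Z) | X > Z] = (193/168) / (7/12) = 193/98.

193/98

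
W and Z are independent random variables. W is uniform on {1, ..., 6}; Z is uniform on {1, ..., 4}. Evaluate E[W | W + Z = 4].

P(W + Z = 4) = 1/8.
Summing W·P(x,y) over outcomes with W + Z = 4 gives 1/4.
E[W | W + Z = 4] = (1/4) / (1/8) = 2.

2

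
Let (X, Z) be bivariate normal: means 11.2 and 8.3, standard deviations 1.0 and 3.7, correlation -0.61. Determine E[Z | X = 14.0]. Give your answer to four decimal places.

1.9804

E[Z | X=x] = μ_Z + ρ(σ_Z/σ_X)(x − μ_X) for jointly normal variables.
E[Z | X=14.0] = 8.3 + (-0.61)·(3.7/1.0)·(14.0 − (11.2)) = 8.3 + (-2.257)·(2.8) = 1.9804.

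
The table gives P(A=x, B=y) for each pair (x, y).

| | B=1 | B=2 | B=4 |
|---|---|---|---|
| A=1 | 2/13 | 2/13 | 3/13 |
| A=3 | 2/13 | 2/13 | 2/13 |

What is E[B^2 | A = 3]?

7

P(A = 3) = 6/13.
Summing B^2·P(A=x,B=y) over the conditioning event gives 42/13.
E[B^2 | A = 3] = (42/13) / (6/13) = 7.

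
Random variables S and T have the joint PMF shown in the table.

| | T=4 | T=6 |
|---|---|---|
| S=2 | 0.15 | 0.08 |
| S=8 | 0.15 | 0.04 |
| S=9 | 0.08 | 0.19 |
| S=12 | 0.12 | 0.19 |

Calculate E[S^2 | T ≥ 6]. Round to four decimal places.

91.2600

P(T ≥ 6) = 0.50.
Summing S^2·P(S=x,T=y) over the conditioning event gives 45.63.
E[S^2 | T ≥ 6] = (45.63) / (0.50) = 91.2600.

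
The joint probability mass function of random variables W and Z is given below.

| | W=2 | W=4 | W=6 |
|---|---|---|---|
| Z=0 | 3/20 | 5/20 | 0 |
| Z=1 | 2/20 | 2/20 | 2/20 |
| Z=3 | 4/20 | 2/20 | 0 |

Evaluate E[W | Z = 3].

8/3

P(Z = 3) = 3/10.
Summing W·P(W=x,Z=y) over the conditioning event gives 4/5.
E[W | Z = 3] = (4/5) / (3/10) = 8/3.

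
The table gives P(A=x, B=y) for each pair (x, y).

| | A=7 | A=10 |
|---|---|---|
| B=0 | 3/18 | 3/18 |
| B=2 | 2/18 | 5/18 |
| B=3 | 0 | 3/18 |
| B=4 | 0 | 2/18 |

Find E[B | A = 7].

4/5

P(A = 7) = 5/18.
Σ B·P over the event = 0·(3/18) + 2·(2/18) = 2/9.
E[B | A = 7] = (2/9) / (5/18) = 4/5.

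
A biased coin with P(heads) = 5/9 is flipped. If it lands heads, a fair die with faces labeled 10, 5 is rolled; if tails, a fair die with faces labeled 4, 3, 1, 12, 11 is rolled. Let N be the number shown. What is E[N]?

E[N | heads] = (10+5)/2 = 15/2.
E[N | tails] = (4+3+1+12+11)/5 = 31/5.
By the law of total expectation,
E[N] = (5/9)·(15/2) + (4/9)·(31/5) = 623/90.

623/90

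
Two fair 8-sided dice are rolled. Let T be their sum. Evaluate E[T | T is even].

P(T is even) = 1/2.
Σ over the event: 2·1/64 + 4·3/64 + 6·5/64 + 8·7/64 + 10·7/64 + 12·5/64 + 14·3/64 + 16·1/64 = 9/2.
E[T | T is even] = (9/2) / (1/2) = 9.

9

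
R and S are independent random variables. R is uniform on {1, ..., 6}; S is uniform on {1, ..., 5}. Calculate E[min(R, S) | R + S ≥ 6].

P(R + S ≥ 6) = 2/3.
Summing min(R,S)·P(x,y) over outcomes with R + S ≥ 6 gives 19/10.
E[min(R, S) | R + S ≥ 6] = (19/10) / (2/3) = 57/20.

57/20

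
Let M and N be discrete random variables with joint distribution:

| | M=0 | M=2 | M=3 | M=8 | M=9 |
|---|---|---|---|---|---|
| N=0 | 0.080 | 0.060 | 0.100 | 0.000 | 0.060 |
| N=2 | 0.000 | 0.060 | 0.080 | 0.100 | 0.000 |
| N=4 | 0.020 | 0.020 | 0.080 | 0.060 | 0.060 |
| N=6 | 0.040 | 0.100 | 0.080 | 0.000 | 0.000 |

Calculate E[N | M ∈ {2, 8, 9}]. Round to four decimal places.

2.8462

P(M ∈ {2, 8, 9}) = 0.520.
Σ N·P over the event = 0·(0.060) + 2·(0.060) + 4·(0.020) + 6·(0.100) + 2·(0.100) + 4·(0.060) + 0·(0.060) + 4·(0.060) = 1.480.
E[N | M ∈ {2, 8, 9}] = (1.480) / (0.520) = 2.8462.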